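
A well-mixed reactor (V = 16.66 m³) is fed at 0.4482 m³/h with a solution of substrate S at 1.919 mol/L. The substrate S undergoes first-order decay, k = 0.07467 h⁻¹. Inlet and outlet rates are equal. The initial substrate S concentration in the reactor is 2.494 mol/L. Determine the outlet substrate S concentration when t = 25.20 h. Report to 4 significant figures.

0.6618 mol/L

V dC/dt = Q(C_in − C) − k V C.
This is linear with rate a = Q/V + k = 0.101573 h⁻¹.
C_ss = Q C_in/(Q + kV) = 0.508270 mol/L; C(t) = C_ss + (C₀ − C_ss) e^(−a t).
C(25.20) = 0.508270 + (1.98573)·e^(−0.101573·25.20) = 0.508270 + (1.98573)·0.0773331 = 0.661833 mol/L.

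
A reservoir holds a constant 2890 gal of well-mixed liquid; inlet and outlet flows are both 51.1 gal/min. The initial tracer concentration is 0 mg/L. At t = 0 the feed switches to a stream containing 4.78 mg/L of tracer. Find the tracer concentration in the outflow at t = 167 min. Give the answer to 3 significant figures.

4.53 mg/L

Transient balance on the dissolved component: V dC/dt = Q(C_in − C).
Time constant τ = V/Q = 2890/51.1 = 56.556 min.
This is linear first-order; C(t) = C_in + (C₀ − C_in) e^(−t/τ).
C(167) = 4.78 + (0 − 4.78)·e^(−167/56.556) = 4.78 + (-4.7800)·0.052191 = 4.5305 mg/L.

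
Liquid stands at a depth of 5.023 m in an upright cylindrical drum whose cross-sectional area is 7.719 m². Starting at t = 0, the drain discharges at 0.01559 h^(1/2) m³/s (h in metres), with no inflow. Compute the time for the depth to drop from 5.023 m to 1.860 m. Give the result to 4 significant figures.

868.8 s

With no inflow, A dh/dt = −0.01559 √h.
Separate and integrate: 2(√h − √h₀) = −(0.01559/A) t.
t = 2A(√h₀ − √h)/0.01559 = 2·7.719·(√5.023 − √1.860)/0.01559
  = 15.4380 × (2.24121 − 1.36382) / 0.01559 = 868.832 s.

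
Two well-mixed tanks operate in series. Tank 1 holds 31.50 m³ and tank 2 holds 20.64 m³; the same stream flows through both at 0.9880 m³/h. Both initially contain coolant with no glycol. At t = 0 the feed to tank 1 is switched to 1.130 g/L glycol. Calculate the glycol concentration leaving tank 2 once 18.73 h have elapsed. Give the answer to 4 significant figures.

0.1847 g/L

Each tank obeys Vᵢ dCᵢ/dt = Q(Cᵢ₋₁ − Cᵢ), so τᵢ = Vᵢ/Q.
τ₁ = 31.50/0.9880 = 31.8826 h; τ₂ = 20.64/0.9880 = 20.8907 h.
Tank 1: C₁ = C_in(1 − e^(−t/τ₁)). Tank 2 (τ₁ ≠ τ₂): C₂ = C_in[1 − (τ₁ e^(−t/τ₁) − τ₂ e^(−t/τ₂))/(τ₁ − τ₂)].
At t = 18.73: e^(−t/τ₁) = 0.555733, e^(−t/τ₂) = 0.407966.
C₂ = 1.130·[1 − (31.8826·0.555733 − 20.8907·0.407966)/(10.9919)] = 1.130·0.163429 = 0.184675 g/L.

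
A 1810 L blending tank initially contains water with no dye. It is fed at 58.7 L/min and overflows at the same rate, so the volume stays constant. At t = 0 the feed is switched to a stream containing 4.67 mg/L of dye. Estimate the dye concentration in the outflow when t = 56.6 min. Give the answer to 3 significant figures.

Species balance on the tank: V dC/dt = Q(C_in − C).
Rewrite as dC/dt + C/τ = C_in/τ, τ = V/Q = 30.835 min.
This is linear first-order; C(t) = C_in + (C₀ − C_in) e^(−t/τ).
C(56.6) = 4.67 + (0 − 4.67)·e^(−56.6/30.835) = 4.67 + (-4.6700)·0.15952 = 3.9250 mg/L.

3.93 mg/L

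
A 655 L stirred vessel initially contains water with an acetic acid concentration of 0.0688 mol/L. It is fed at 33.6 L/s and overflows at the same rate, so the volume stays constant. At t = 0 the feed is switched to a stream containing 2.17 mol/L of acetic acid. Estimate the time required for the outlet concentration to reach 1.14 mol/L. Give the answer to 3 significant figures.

13.9 s

Species balance: V dC/dt = Q(C_in − C) ⇒ τ = V/Q = 19.494 s.
C(t) = C_in + (C₀ − C_in) e^(−t/τ). Set C = 1.14 and solve for t:
e^(−t/τ) = (C − C_in)/(C₀ − C_in) = (1.14 − 2.17)/(0.0688 − 2.17) = 0.49020
t = −τ ln(…) = 19.494 × 0.71295 = 13.898 s.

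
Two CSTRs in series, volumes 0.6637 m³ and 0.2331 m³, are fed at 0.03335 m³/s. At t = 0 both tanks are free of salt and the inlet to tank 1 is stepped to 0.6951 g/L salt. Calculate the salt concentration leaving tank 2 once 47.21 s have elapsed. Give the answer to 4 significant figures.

Time constants: τᵢ = Vᵢ/Q for each well-mixed tank.
τ₁ = 0.6637/0.03335 = 19.9010 s; τ₂ = 0.2331/0.03335 = 6.98951 s.
Solving the cascade with C₁(0)=C₂(0)=0 gives C₂(t) = C_in[1 − (τ₁ e^(−t/τ₁) − τ₂ e^(−t/τ₂))/(τ₁ − τ₂)].
At t = 47.21: e^(−t/τ₁) = 0.0932719, e^(−t/τ₂) = 0.00116572.
C₂ = 0.6951·[1 − (19.9010·0.0932719 − 6.98951·0.00116572)/(12.9115)] = 0.6951·0.856868 = 0.595609 g/L.

0.5956 g/L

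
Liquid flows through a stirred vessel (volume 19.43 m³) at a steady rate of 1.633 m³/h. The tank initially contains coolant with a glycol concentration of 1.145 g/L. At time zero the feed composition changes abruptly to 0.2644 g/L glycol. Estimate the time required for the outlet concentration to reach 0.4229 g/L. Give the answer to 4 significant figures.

20.40 h

Species balance on the tank: V dC/dt = Q(C_in − C), so τ = V/Q = 11.8983 h.
C(t) = C_in + (C₀ − C_in) e^(−t/τ). Set C = 0.4229 and solve for t:
e^(−t/τ) = (C − C_in)/(C₀ − C_in) = (0.4229 − 0.2644)/(1.145 − 0.2644) = 0.179991
t = −τ ln(…) = 11.8983 × 1.71485 = 20.4039 h.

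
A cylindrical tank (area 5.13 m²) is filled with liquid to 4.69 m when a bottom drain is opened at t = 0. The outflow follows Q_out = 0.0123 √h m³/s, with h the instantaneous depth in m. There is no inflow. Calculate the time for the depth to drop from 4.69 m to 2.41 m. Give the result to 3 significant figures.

With no inflow, A dh/dt = −0.0123 √h.
Separate and integrate: 2(√h − √h₀) = −(0.0123/A) t.
t = 2A(√h₀ − √h)/0.0123 = 2·5.13·(√4.69 − √2.41)/0.0123
  = 10.260 × (2.1656 − 1.5524) / 0.0123 = 511.52 s.

512 s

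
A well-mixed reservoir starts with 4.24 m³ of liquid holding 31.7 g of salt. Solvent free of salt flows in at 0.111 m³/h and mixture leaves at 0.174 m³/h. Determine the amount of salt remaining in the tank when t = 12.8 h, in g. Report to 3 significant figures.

17.7 g

Total volume: dV/dt = Q_in − Q_out = -0.063000 m³/h, so V(t) = 4.24 − 0.063000 t and V(12.8) = 3.4336 m³.
Solute balance: dm/dt = 0 − Q_out C = −Q_out m/V(t).
dm/m = −Q_out dt/(V₀ − 0.063000 t); integrating gives ln(m/m₀) = −(Q_out/(Q_in−Q_out)) ln(V/V₀).
m = m₀ (V₀/V)^(Q_out/(Q_in−Q_out)) = 31.7 × (4.24/3.4336)^(-2.7619) = 17.702 g.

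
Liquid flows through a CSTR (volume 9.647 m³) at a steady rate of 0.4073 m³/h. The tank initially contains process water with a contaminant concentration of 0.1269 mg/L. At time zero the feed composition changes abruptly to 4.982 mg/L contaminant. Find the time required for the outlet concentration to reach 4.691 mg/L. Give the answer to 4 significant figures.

Unsteady species balance (constant V, well mixed): V dC/dt = Q(C_in − C), so τ = V/Q = 23.6852 h.
C(t) = C_in + (C₀ − C_in) e^(−t/τ). Set C = 4.691 and solve for t:
e^(−t/τ) = (C − C_in)/(C₀ − C_in) = (4.691 − 4.982)/(0.1269 − 4.982) = 0.0599370
t = −τ ln(…) = 23.6852 × 2.81446 = 66.6612 h.

66.66 h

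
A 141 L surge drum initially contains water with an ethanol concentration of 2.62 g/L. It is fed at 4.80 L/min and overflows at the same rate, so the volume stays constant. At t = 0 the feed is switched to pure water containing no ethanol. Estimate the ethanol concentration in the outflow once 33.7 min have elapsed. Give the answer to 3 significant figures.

0.832 g/L

Species balance on the tank: V dC/dt = Q(C_in − C).
So dC/dt = (C_in − C)/τ with τ = V/Q = 141/4.80 = 29.375 min.
This is linear first-order; C(t) = C_in + (C₀ − C_in) e^(−t/τ).
C(33.7) = 0 + (2.62 − 0)·e^(−33.7/29.375) = 0 + (2.6200)·0.31751 = 0.83189 g/L.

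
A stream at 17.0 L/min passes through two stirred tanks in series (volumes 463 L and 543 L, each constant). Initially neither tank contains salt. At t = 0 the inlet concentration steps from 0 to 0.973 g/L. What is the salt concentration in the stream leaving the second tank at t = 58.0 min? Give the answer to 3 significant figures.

Species balance on tank i: dCᵢ/dt = (Cᵢ₋₁ − Cᵢ)/τᵢ with τᵢ = Vᵢ/Q.
τ₁ = 463/17.0 = 27.235 min; τ₂ = 543/17.0 = 31.941 min.
Tank 1: C₁ = C_in(1 − e^(−t/τ₁)). Tank 2 (τ₁ ≠ τ₂): C₂ = C_in[1 − (τ₁ e^(−t/τ₁) − τ₂ e^(−t/τ₂))/(τ₁ − τ₂)].
At t = 58.0: e^(−t/τ₁) = 0.11889, e^(−t/τ₂) = 0.16270.
C₂ = 0.973·[1 − (27.235·0.11889 − 31.941·0.16270)/(-4.7059)] = 0.973·0.58372 = 0.56796 g/L.

0.568 g/L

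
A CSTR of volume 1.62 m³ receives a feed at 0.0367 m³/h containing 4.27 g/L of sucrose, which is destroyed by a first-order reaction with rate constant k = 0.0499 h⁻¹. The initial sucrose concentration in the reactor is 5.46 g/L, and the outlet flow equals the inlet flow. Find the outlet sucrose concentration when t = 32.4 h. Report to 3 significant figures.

V dC/dt = Q(C_in − C) − k V C.
dC/dt = (Q/V) C_in − (Q/V + k) C; effective rate a = Q/V + k = 0.022654 + 0.0499 = 0.072554 h⁻¹.
C_ss = Q C_in/(Q + kV) = 1.3333 g/L; C(t) = C_ss + (C₀ − C_ss) e^(−a t).
C(32.4) = 1.3333 + (4.1267)·e^(−0.072554·32.4) = 1.3333 + (4.1267)·0.095297 = 1.7265 g/L.

1.73 g/L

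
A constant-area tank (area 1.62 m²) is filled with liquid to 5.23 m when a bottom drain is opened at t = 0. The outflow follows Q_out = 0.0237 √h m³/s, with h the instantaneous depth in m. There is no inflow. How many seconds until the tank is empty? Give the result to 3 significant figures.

Unsteady balance on liquid volume: A dh/dt = −0.0237 √h.
This is separable: 2 d(√h)/dt = −0.0237/A, so √h = √h₀ − (0.0237/(2A)) t.
Tank is empty when √h = 0: t_empty = 2A√h₀/0.0237.
t_empty = 2·1.62·√5.23/0.0237 = 3.2400·2.2869/0.0237 = 312.64 s.

313 s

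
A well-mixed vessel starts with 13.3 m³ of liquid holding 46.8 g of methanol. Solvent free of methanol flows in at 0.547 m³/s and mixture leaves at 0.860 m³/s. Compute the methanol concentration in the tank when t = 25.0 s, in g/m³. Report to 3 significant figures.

0.746 g/m³

Total volume: dV/dt = Q_in − Q_out = -0.31300 m³/s, so V(t) = 13.3 − 0.31300 t and V(25.0) = 5.4750 m³.
No methanol enters, so dm/dt = −Q_out · (m/V).
Separate: dm/m = −Q_out dt/V(t) ⇒ ln(m/m₀) = −(Q_out/(Q_in−Q_out)) ln(V/V₀).
m = m₀ (V₀/V)^(Q_out/(Q_in−Q_out)) = 46.8 × (13.3/5.4750)^(-2.7476) = 4.0845 g.
C = m/V = 4.0845/5.4750 = 0.74602 g/m³.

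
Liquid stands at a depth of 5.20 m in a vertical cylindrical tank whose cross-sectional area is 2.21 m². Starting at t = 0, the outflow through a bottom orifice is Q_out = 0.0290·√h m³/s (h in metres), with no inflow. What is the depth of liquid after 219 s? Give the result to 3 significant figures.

0.711 m

A dh/dt = −Q_out = −0.0290 √h.
This is separable: 2 d(√h)/dt = −0.0290/A, so √h = √h₀ − (0.0290/(2A)) t.
√h = √5.20 − 0.0290·219/(2·2.21) = 2.2804 − 1.4369 = 0.84347.
h = 0.84347² = 0.71145 m.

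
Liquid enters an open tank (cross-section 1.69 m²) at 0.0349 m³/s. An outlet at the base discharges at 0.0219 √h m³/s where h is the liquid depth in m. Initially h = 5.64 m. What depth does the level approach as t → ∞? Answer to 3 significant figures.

2.54 m

Accumulation of liquid (constant cross-section A): A dh/dt = Q_in − 0.0219 √h. At steady state dh/dt = 0:
Q_in = 0.0219 √h_ss ⇒ √h_ss = 0.0349/0.0219 = 1.5936.
h_ss = 1.5936² = 2.5396 m. (Since h₀ = 5.64 m > h_ss, the level will fall toward this value.)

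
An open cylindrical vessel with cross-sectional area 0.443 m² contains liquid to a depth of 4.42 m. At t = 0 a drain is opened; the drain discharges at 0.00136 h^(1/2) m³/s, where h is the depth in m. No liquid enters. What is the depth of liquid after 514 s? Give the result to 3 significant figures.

1.73 m

Accumulation of liquid (constant cross-section A): A dh/dt = −0.00136 √h.
This is separable: 2 d(√h)/dt = −0.00136/A, so √h = √h₀ − (0.00136/(2A)) t.
√h = √4.42 − 0.00136·514/(2·0.443) = 2.1024 − 0.78898 = 1.3134.
h = 1.3134² = 1.7250 m.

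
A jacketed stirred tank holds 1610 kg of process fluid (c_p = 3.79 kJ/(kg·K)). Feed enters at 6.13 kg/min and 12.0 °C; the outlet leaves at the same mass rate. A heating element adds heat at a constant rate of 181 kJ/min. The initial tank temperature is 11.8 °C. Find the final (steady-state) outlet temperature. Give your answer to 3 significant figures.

19.8 °C

M c_p dT/dt = ṁ c_p (T_in − T) + Q̇.
At steady state dT/dt = 0 ⇒ T_ss = T_in + Q̇/(ṁ c_p) = 12.0 + 181/(6.13·3.79) = 19.791 °C.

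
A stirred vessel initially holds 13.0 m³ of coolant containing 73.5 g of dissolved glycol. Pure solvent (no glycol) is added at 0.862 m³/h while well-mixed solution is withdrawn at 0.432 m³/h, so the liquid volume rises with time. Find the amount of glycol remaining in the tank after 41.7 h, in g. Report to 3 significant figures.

30.8 g

Let m(t) be the amount of glycol. Volume: V(t) = V₀ + (Q_in − Q_out) t = 13.0 + 0.43000 t; V(41.7) = 30.931 m³.
Species balance (pure solvent in): dm/dt = −Q_out · m/V(t).
Separate: dm/m = −Q_out dt/V(t) ⇒ ln(m/m₀) = −(Q_out/(Q_in−Q_out)) ln(V/V₀).
m = m₀ (V₀/V)^(Q_out/(Q_in−Q_out)) = 73.5 × (13.0/30.931)^(1.0047) = 30.767 g.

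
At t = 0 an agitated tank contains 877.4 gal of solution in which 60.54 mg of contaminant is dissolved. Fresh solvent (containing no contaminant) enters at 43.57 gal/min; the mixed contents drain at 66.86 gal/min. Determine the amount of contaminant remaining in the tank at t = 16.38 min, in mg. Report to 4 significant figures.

11.77 mg

Let m(t) be the amount of contaminant. Volume: V(t) = V₀ + (Q_in − Q_out) t = 877.4 − 23.2900 t; V(16.38) = 495.910 gal.
No contaminant enters, so dm/dt = −Q_out · (m/V).
dm/m = −Q_out dt/(V₀ − 23.2900 t); integrating gives ln(m/m₀) = −(Q_out/(Q_in−Q_out)) ln(V/V₀).
m = m₀ (V₀/V)^(Q_out/(Q_in−Q_out)) = 60.54 × (877.4/495.910)^(-2.87076) = 11.7675 mg.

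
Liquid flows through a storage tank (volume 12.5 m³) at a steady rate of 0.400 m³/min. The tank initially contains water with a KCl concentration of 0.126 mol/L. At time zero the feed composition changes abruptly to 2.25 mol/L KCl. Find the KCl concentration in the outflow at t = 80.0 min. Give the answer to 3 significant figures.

Species balance on the tank: V dC/dt = Q(C_in − C).
So dC/dt = (C_in − C)/τ with τ = V/Q = 12.5/0.400 = 31.250 min.
This is linear first-order; C(t) = C_in + (C₀ − C_in) e^(−t/τ).
C(80.0) = 2.25 + (0.126 − 2.25)·e^(−80.0/31.250) = 2.25 + (-2.1240)·0.077305 = 2.0858 mol/L.

2.09 mol/L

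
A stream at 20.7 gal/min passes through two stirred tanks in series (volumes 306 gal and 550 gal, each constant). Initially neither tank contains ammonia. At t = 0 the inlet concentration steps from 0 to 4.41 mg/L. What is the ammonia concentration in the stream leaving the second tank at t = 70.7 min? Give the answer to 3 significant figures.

3.76 mg/L

Each tank obeys Vᵢ dCᵢ/dt = Q(Cᵢ₋₁ − Cᵢ), so τᵢ = Vᵢ/Q.
τ₁ = 306/20.7 = 14.783 min; τ₂ = 550/20.7 = 26.570 min.
Solving the cascade with C₁(0)=C₂(0)=0 gives C₂(t) = C_in[1 − (τ₁ e^(−t/τ₁) − τ₂ e^(−t/τ₂))/(τ₁ − τ₂)].
At t = 70.7: e^(−t/τ₁) = 0.0083738, e^(−t/τ₂) = 0.069886.
C₂ = 4.41·[1 − (14.783·0.0083738 − 26.570·0.069886)/(-11.787)] = 4.41·0.85297 = 3.7616 mg/L.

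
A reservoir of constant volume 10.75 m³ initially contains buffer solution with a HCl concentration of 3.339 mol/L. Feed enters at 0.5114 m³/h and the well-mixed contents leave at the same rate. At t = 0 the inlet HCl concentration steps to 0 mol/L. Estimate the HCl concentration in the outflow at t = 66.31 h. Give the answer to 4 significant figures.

Accumulation = in − out for the solute gives V dC/dt = Q(C_in − C).
So dC/dt = (C_in − C)/τ with τ = V/Q = 10.75/0.5114 = 21.0207 h.
Integrating: C(t) = C_in + (C₀ − C_in) e^(−t/τ).
C(66.31) = 0 + (3.339 − 0)·e^(−66.31/21.0207) = 0 + (3.33900)·0.0426595 = 0.142440 mol/L.

0.1424 mol/L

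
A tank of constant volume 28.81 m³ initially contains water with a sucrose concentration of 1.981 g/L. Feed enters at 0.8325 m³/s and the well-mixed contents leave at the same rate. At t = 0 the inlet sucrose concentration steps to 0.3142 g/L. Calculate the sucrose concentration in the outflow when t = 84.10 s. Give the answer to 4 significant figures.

Mass balance on the solute (V constant): V dC/dt = Q(C_in − C).
So dC/dt = (C_in − C)/τ with τ = V/Q = 28.81/0.8325 = 34.6066 s.
Solution: C(t) = C_in + (C₀ − C_in) e^(−t/τ).
C(84.10) = 0.3142 + (1.981 − 0.3142)·e^(−84.10/34.6066) = 0.3142 + (1.66680)·0.0880217 = 0.460915 g/L.

0.4609 g/L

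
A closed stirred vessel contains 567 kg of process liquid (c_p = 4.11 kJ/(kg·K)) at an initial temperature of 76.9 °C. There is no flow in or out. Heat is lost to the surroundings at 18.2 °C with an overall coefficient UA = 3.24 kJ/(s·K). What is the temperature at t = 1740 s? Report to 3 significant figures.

23.4 °C

Unsteady energy balance on the tank contents: M c_p dT/dt = −UA(T − T_amb).
dT/dt = (T_ss − T)/τ with T_ss = T_amb = 18.200 °C, τ = M c_p/UA = 567·4.11/3.24 = 719.25 s.
Solution: T(t) = T_ss + (T₀ − T_ss) e^(−t/τ).
T(1740) = 18.200 + (58.700)·0.088994 = 23.424 °C.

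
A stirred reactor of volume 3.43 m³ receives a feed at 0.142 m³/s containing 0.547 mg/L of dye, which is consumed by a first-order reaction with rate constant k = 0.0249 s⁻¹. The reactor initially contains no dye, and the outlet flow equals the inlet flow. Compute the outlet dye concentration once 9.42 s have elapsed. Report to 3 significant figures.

0.159 mg/L

Species balance: V dC/dt = Q C_in − Q C − k V C.
dC/dt = (Q/V) C_in − (Q/V + k) C; effective rate a = Q/V + k = 0.041399 + 0.0249 = 0.066299 s⁻¹.
C_ss = Q C_in/(Q + kV) = 0.34156 mg/L; C(t) = C_ss + (C₀ − C_ss) e^(−a t).
C(9.42) = 0.34156 + (-0.34156)·e^(−0.066299·9.42) = 0.34156 + (-0.34156)·0.53551 = 0.15865 mg/L.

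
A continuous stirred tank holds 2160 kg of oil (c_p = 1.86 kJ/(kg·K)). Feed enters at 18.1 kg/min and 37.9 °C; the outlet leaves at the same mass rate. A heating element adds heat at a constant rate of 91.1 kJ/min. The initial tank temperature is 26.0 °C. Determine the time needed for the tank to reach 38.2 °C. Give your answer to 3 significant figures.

Heat balance on the well-mixed liquid: M c_p dT/dt = ṁ c_p (T_in − T) + 91.1.
τ = M/ṁ = 119.34 min; T_ss = T_in + Q̇/(ṁ c_p) = 40.606 °C.
T(t) = T_ss + (T₀ − T_ss) e^(−t/τ). Set T = 38.2:
e^(−t/τ) = (38.2 − 40.606)/(26.0 − 40.606) = 0.16473
t = −119.34 · ln(0.16473) = 215.22 min.

215 min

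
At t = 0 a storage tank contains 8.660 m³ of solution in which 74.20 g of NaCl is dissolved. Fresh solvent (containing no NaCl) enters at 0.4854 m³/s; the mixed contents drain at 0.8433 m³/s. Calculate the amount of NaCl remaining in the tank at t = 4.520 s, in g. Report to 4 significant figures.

Total volume: dV/dt = Q_in − Q_out = -0.357900 m³/s, so V(t) = 8.660 − 0.357900 t and V(4.520) = 7.04229 m³.
Solute balance: dm/dt = 0 − Q_out C = −Q_out m/V(t).
Separate: dm/m = −Q_out dt/V(t) ⇒ ln(m/m₀) = −(Q_out/(Q_in−Q_out)) ln(V/V₀).
m = m₀ (V₀/V)^(Q_out/(Q_in−Q_out)) = 74.20 × (8.660/7.04229)^(-2.35624) = 45.5831 g.

45.58 g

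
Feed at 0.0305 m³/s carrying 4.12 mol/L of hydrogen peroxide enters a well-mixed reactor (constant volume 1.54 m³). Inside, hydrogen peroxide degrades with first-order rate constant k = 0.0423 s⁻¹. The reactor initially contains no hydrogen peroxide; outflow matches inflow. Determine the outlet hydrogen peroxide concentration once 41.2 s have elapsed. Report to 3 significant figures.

Species balance: V dC/dt = Q C_in − Q C − k V C.
dC/dt = (Q/V) C_in − (Q/V + k) C; effective rate a = Q/V + k = 0.019805 + 0.0423 = 0.062105 s⁻¹.
C_ss = Q C_in/(Q + kV) = 1.3139 mol/L; C(t) = C_ss + (C₀ − C_ss) e^(−a t).
C(41.2) = 1.3139 + (-1.3139)·e^(−0.062105·41.2) = 1.3139 + (-1.3139)·0.077403 = 1.2122 mol/L.

1.21 mol/L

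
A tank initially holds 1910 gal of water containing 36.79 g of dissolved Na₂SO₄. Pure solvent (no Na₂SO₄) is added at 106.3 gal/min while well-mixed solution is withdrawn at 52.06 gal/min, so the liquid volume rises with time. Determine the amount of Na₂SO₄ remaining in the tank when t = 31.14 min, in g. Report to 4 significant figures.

Let m(t) be the amount of Na₂SO₄. Volume: V(t) = V₀ + (Q_in − Q_out) t = 1910 + 54.2400 t; V(31.14) = 3599.03 gal.
Species balance (pure solvent in): dm/dt = −Q_out · m/V(t).
dm/m = −Q_out dt/(V₀ + 54.2400 t); integrating gives ln(m/m₀) = −(Q_out/(Q_in−Q_out)) ln(V/V₀).
m = m₀ (V₀/V)^(Q_out/(Q_in−Q_out)) = 36.79 × (1910/3599.03)^(0.959808) = 20.0279 g.

20.03 g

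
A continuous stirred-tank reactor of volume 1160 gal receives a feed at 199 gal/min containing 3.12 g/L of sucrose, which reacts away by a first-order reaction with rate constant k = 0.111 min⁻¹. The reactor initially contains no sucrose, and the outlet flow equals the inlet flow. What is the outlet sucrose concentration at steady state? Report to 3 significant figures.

Species balance: V dC/dt = Q C_in − Q C − k V C.
Steady state (dC/dt = 0): C_ss = Q C_in/(Q + kV) = C_in/(1 + kV/Q).
C_ss = 199·3.12/(199 + 0.111·1160) = 620.88/327.76 = 1.8943 g/L.

1.89 g/L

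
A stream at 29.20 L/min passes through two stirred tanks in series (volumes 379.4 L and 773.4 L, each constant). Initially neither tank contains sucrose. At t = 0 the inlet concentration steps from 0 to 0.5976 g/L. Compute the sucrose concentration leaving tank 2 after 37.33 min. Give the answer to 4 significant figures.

0.3436 g/L

Time constants: τᵢ = Vᵢ/Q for each well-mixed tank.
τ₁ = 379.4/29.20 = 12.9932 min; τ₂ = 773.4/29.20 = 26.4863 min.
Tank 1: C₁ = C_in(1 − e^(−t/τ₁)). Tank 2 (τ₁ ≠ τ₂): C₂ = C_in[1 − (τ₁ e^(−t/τ₁) − τ₂ e^(−t/τ₂))/(τ₁ − τ₂)].
At t = 37.33: e^(−t/τ₁) = 0.0565261, e^(−t/τ₂) = 0.244288.
C₂ = 0.5976·[1 − (12.9932·0.0565261 − 26.4863·0.244288)/(-13.4932)] = 0.5976·0.574908 = 0.343565 g/L.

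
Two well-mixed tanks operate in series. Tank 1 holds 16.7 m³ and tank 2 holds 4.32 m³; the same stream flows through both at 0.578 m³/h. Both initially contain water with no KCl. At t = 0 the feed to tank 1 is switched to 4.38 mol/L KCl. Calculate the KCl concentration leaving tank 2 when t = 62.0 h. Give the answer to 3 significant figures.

3.69 mol/L

Species balance on tank i: dCᵢ/dt = (Cᵢ₋₁ − Cᵢ)/τᵢ with τᵢ = Vᵢ/Q.
τ₁ = 16.7/0.578 = 28.893 h; τ₂ = 4.32/0.578 = 7.4740 h.
Solving the cascade with C₁(0)=C₂(0)=0 gives C₂(t) = C_in[1 − (τ₁ e^(−t/τ₁) − τ₂ e^(−t/τ₂))/(τ₁ − τ₂)].
At t = 62.0: e^(−t/τ₁) = 0.11697, e^(−t/τ₂) = 0.00024967.
C₂ = 4.38·[1 − (28.893·0.11697 − 7.4740·0.00024967)/(21.419)] = 4.38·0.84231 = 3.6893 mol/L.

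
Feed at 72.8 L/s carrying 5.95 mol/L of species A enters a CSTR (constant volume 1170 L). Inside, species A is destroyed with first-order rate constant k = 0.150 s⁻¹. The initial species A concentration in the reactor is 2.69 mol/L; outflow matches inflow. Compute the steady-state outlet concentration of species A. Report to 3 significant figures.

1.74 mol/L

Species balance: V dC/dt = Q C_in − Q C − k V C.
At steady state: 0 = Q C_in − (Q + kV) C_ss, so C_ss = Q C_in/(Q + kV).
C_ss = 72.8·5.95/(72.8 + 0.150·1170) = 433.16/248.30 = 1.7445 mol/L.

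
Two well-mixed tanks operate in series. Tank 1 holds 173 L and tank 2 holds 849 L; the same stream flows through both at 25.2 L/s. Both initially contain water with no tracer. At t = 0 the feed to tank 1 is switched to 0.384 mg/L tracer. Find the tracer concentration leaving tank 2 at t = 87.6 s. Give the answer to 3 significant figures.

0.348 mg/L

Time constants: τᵢ = Vᵢ/Q for each well-mixed tank.
τ₁ = 173/25.2 = 6.8651 s; τ₂ = 849/25.2 = 33.690 s.
Tank 1: C₁ = C_in(1 − e^(−t/τ₁)). Tank 2 (τ₁ ≠ τ₂): C₂ = C_in[1 − (τ₁ e^(−t/τ₁) − τ₂ e^(−t/τ₂))/(τ₁ − τ₂)].
At t = 87.6: e^(−t/τ₁) = 2.8728e-06, e^(−t/τ₂) = 0.074263.
C₂ = 0.384·[1 − (6.8651·2.8728e-06 − 33.690·0.074263)/(-26.825)] = 0.384·0.90673 = 0.34819 mg/L.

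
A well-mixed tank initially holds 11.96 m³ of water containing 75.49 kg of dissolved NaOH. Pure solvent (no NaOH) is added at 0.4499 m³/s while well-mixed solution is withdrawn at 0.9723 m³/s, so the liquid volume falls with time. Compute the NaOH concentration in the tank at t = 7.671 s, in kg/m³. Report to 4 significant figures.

4.442 kg/m³

Total volume: dV/dt = Q_in − Q_out = -0.522400 m³/s, so V(t) = 11.96 − 0.522400 t and V(7.671) = 7.95267 m³.
No NaOH enters, so dm/dt = −Q_out · (m/V).
Separate: dm/m = −Q_out dt/V(t) ⇒ ln(m/m₀) = −(Q_out/(Q_in−Q_out)) ln(V/V₀).
m = m₀ (V₀/V)^(Q_out/(Q_in−Q_out)) = 75.49 × (11.96/7.95267)^(-1.86122) = 35.3222 kg.
C = m/V = 35.3222/7.95267 = 4.44155 kg/m³.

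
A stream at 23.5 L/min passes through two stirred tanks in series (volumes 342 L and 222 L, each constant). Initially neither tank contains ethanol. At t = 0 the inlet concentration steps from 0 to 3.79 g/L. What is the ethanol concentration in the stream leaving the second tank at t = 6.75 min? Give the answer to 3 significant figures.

0.429 g/L

Time constants: τᵢ = Vᵢ/Q for each well-mixed tank.
τ₁ = 342/23.5 = 14.553 min; τ₂ = 222/23.5 = 9.4468 min.
Tank 1: C₁ = C_in(1 − e^(−t/τ₁)). Tank 2 (τ₁ ≠ τ₂): C₂ = C_in[1 − (τ₁ e^(−t/τ₁) − τ₂ e^(−t/τ₂))/(τ₁ − τ₂)].
At t = 6.75: e^(−t/τ₁) = 0.62888, e^(−t/τ₂) = 0.48942.
C₂ = 3.79·[1 − (14.553·0.62888 − 9.4468·0.48942)/(5.1064)] = 3.79·0.11313 = 0.42875 g/L.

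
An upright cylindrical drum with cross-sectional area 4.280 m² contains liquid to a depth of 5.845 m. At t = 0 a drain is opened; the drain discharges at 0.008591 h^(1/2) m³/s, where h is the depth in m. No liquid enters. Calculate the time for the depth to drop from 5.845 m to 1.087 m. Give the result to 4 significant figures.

A dh/dt = −Q_out = −0.008591 √h.
∫ h^(−1/2) dh = −(0.008591/A) ∫ dt, giving 2√h = 2√h₀ − (0.008591/A) t.
t = 2A(√h₀ − √h)/0.008591 = 2·4.280·(√5.845 − √1.087)/0.008591
  = 8.56000 × (2.41764 − 1.04259) / 0.008591 = 1370.09 s.

1370 s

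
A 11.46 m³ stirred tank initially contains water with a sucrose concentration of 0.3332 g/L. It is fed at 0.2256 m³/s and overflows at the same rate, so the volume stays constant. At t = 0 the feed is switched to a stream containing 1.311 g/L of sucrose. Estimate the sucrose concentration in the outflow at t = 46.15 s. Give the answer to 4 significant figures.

0.9168 g/L

Unsteady species balance (constant V, well mixed): V dC/dt = Q(C_in − C).
Time constant τ = V/Q = 11.46/0.2256 = 50.7979 s.
C approaches C_in exponentially: C(t) = C_in + (C₀ − C_in) e^(−t/τ).
C(46.15) = 1.311 + (0.3332 − 1.311)·e^(−46.15/50.7979) = 1.311 + (-0.977800)·0.403127 = 0.916822 g/L.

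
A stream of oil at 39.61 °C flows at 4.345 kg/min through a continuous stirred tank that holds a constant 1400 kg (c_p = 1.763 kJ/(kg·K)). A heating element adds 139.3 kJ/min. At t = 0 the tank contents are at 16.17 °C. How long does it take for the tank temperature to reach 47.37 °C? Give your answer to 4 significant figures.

M c_p dT/dt = ṁ c_p (T_in − T) + Q̇.
τ = M/ṁ = 322.209 min; T_ss = T_in + Q̇/(ṁ c_p) = 57.7948 °C.
T(t) = T_ss + (T₀ − T_ss) e^(−t/τ). Set T = 47.37:
e^(−t/τ) = (47.37 − 57.7948)/(16.17 − 57.7948) = 0.250447
t = −322.209 · ln(0.250447) = 446.101 min.

446.1 min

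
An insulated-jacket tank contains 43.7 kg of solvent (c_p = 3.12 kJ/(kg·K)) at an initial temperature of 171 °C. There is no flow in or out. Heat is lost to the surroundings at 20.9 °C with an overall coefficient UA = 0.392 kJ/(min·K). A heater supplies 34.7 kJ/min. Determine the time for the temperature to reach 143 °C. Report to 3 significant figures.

211 min

M c_p dT/dt = −UA(T − T_amb) + Q̇.
τ = M c_p/UA = 347.82 min; T_ss = T_amb + Q̇/UA = 20.9 + 34.7/0.392 = 109.42 °C.
T(t) = T_ss + (T₀ − T_ss)e^(−t/τ); set T = 143:
t = −τ ln[(T − T_ss)/(T₀ − T_ss)] = −347.82 · ln(0.54530) = 210.92 min.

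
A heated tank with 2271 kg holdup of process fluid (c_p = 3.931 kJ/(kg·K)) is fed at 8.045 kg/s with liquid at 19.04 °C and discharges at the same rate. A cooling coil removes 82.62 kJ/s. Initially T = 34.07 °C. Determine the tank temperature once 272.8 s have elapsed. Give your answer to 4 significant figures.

M c_p dT/dt = ṁ c_p (T_in − T) − Q̇.
Rearrange: dT/dt = (T_ss − T)/τ with τ = M/ṁ = 282.287 s and T_ss = T_in − Q̇/(ṁ c_p) = 16.4275 °C.
Integrating: T(t) = T_ss + (T₀ − T_ss) e^(−t/τ).
T(272.8) = 16.4275 + (17.6425)·e^(−272.8/282.287) = 16.4275 + (17.6425)·0.380453 = 23.1396 °C.

23.14 °C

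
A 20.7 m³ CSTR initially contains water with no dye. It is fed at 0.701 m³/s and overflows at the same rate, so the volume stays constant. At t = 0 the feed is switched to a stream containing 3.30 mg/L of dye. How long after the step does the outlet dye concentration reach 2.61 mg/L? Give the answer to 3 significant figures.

Species balance on the tank: V dC/dt = Q(C_in − C), so τ = V/Q = 29.529 s.
C(t) = C_in + (C₀ − C_in) e^(−t/τ). Set C = 2.61 and solve for t:
e^(−t/τ) = (C − C_in)/(C₀ − C_in) = (2.61 − 3.30)/(0 − 3.30) = 0.20909
t = −τ ln(…) = 29.529 × 1.5650 = 46.213 s.

46.2 s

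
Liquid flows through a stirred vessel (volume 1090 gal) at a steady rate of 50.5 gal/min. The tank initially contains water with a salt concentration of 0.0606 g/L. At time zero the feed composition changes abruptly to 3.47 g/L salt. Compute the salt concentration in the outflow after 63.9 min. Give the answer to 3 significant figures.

3.29 g/L

Species balance on the tank: V dC/dt = Q(C_in − C).
Rewrite as dC/dt + C/τ = C_in/τ, τ = V/Q = 21.584 min.
Solution: C(t) = C_in + (C₀ − C_in) e^(−t/τ).
C(63.9) = 3.47 + (0.0606 − 3.47)·e^(−63.9/21.584) = 3.47 + (-3.4094)·0.051793 = 3.2934 g/L.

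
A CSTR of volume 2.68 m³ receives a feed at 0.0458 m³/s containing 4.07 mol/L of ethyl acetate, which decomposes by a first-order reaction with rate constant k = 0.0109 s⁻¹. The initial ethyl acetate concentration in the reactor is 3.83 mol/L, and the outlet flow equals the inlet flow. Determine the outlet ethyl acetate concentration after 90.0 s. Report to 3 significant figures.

2.59 mol/L

V dC/dt = Q(C_in − C) − k V C.
This is linear with rate a = Q/V + k = 0.027990 s⁻¹.
C_ss = Q C_in/(Q + kV) = 2.4850 mol/L; C(t) = C_ss + (C₀ − C_ss) e^(−a t).
C(90.0) = 2.4850 + (1.3450)·e^(−0.027990·90.0) = 2.4850 + (1.3450)·0.080535 = 2.5933 mol/L.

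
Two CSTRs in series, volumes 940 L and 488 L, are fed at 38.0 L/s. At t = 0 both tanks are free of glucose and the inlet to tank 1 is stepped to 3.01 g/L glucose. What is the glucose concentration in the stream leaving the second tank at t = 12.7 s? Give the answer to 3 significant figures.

Each tank obeys Vᵢ dCᵢ/dt = Q(Cᵢ₋₁ − Cᵢ), so τᵢ = Vᵢ/Q.
τ₁ = 940/38.0 = 24.737 s; τ₂ = 488/38.0 = 12.842 s.
Solving the cascade with C₁(0)=C₂(0)=0 gives C₂(t) = C_in[1 − (τ₁ e^(−t/τ₁) − τ₂ e^(−t/τ₂))/(τ₁ − τ₂)].
At t = 12.7: e^(−t/τ₁) = 0.59845, e^(−t/τ₂) = 0.37197.
C₂ = 3.01·[1 − (24.737·0.59845 − 12.842·0.37197)/(11.895)] = 3.01·0.15702 = 0.47264 g/L.

0.473 g/L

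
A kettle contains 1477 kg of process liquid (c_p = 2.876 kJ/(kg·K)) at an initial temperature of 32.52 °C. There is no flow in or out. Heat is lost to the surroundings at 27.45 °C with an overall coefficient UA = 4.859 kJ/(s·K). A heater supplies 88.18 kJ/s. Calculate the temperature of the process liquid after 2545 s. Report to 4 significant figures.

First-law balance (no shaft work): M c_p dT/dt = −UA(T − T_amb) + Q̇.
dT/dt = (T_ss − T)/τ with T_ss = T_amb + Q̇/UA = 27.45 + 88.18/4.859 = 45.5978 °C, τ = M c_p/UA = 1477·2.876/4.859 = 874.224 s.
T approaches T_ss exponentially: T(t) = T_ss + (T₀ − T_ss) e^(−t/τ).
T(2545) = 45.5978 + (-13.0778)·0.0544129 = 44.8862 °C.

44.89 °C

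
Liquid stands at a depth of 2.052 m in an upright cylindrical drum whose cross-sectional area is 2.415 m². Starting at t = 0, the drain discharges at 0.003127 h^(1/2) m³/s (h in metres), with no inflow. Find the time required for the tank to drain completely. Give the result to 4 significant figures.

2213 s

With no inflow, A dh/dt = −0.003127 √h.
This is separable: 2 d(√h)/dt = −0.003127/A, so √h = √h₀ − (0.003127/(2A)) t.
Tank is empty when √h = 0: t_empty = 2A√h₀/0.003127.
t_empty = 2·2.415·√2.052/0.003127 = 4.83000·1.43248/0.003127 = 2212.63 s.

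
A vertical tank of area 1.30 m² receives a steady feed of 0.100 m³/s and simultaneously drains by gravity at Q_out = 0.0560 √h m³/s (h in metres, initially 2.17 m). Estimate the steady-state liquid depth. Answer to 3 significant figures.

3.19 m

A dh/dt = Q_in − 0.0560 √h. Steady state requires inflow = outflow:
Q_in = 0.0560 √h_ss ⇒ √h_ss = 0.100/0.0560 = 1.7857.
h_ss = 1.7857² = 3.1888 m. (Since h₀ = 2.17 m < h_ss, the level will rise toward this value.)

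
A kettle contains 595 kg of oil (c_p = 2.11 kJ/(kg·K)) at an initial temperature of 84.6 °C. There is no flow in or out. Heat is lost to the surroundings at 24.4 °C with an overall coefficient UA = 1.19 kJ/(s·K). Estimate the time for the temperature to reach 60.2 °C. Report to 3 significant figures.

548 s

M c_p dT/dt = −UA(T − T_amb).
τ = M c_p/UA = 1055.0 s; T_ss = T_amb = 24.400 °C.
T(t) = T_ss + (T₀ − T_ss)e^(−t/τ); set T = 60.2:
t = −τ ln[(T − T_ss)/(T₀ − T_ss)] = −1055.0 · ln(0.59468) = 548.31 s.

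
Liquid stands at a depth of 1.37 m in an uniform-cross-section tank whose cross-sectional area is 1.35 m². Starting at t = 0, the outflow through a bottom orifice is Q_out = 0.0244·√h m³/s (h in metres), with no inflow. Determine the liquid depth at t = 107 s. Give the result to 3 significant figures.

0.0414 m

With no inflow, A dh/dt = −0.0244 √h.
Separate and integrate: 2(√h − √h₀) = −(0.0244/A) t.
√h = √1.37 − 0.0244·107/(2·1.35) = 1.1705 − 0.96696 = 0.20351.
h = 0.20351² = 0.041415 m.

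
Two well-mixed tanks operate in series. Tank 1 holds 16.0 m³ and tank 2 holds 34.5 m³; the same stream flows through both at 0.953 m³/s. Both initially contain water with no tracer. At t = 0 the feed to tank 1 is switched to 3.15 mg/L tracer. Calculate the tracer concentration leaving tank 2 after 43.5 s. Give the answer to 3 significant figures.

Time constants: τᵢ = Vᵢ/Q for each well-mixed tank.
τ₁ = 16.0/0.953 = 16.789 s; τ₂ = 34.5/0.953 = 36.201 s.
Solving the cascade with C₁(0)=C₂(0)=0 gives C₂(t) = C_in[1 − (τ₁ e^(−t/τ₁) − τ₂ e^(−t/τ₂))/(τ₁ − τ₂)].
At t = 43.5: e^(−t/τ₁) = 0.074947, e^(−t/τ₂) = 0.30071.
C₂ = 3.15·[1 − (16.789·0.074947 − 36.201·0.30071)/(-19.412)] = 3.15·0.50404 = 1.5877 mg/L.

1.59 mg/L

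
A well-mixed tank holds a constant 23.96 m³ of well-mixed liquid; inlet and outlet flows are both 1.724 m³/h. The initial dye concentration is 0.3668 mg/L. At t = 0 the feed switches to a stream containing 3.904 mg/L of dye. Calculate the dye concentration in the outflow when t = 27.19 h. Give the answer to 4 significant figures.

3.404 mg/L

Mass balance on the solute (V constant): V dC/dt = Q(C_in − C).
Rewrite as dC/dt + C/τ = C_in/τ, τ = V/Q = 13.8979 h.
This is linear first-order; C(t) = C_in + (C₀ − C_in) e^(−t/τ).
C(27.19) = 3.904 + (0.3668 − 3.904)·e^(−27.19/13.8979) = 3.904 + (-3.53720)·0.141365 = 3.40396 mg/L.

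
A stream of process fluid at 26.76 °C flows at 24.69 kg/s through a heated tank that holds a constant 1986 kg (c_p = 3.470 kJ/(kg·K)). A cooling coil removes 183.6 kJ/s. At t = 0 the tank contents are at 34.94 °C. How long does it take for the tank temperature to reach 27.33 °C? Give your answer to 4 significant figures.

107.5 s

Heat balance on the well-mixed liquid: M c_p dT/dt = ṁ c_p (T_in − T) − 183.6.
τ = M/ṁ = 80.4374 s; T_ss = T_in − Q̇/(ṁ c_p) = 24.6170 °C.
T(t) = T_ss + (T₀ − T_ss) e^(−t/τ). Set T = 27.33:
e^(−t/τ) = (27.33 − 24.6170)/(34.94 − 24.6170) = 0.262811
t = −80.4374 · ln(0.262811) = 107.490 s.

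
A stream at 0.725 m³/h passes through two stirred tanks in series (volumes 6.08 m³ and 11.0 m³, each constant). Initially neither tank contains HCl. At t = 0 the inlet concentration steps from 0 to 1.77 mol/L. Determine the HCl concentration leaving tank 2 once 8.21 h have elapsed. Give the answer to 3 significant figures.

0.288 mol/L

Each tank obeys Vᵢ dCᵢ/dt = Q(Cᵢ₋₁ − Cᵢ), so τᵢ = Vᵢ/Q.
τ₁ = 6.08/0.725 = 8.3862 h; τ₂ = 11.0/0.725 = 15.172 h.
Tank 1: C₁ = C_in(1 − e^(−t/τ₁)). Tank 2 (τ₁ ≠ τ₂): C₂ = C_in[1 − (τ₁ e^(−t/τ₁) − τ₂ e^(−t/τ₂))/(τ₁ − τ₂)].
At t = 8.21: e^(−t/τ₁) = 0.37569, e^(−t/τ₂) = 0.58210.
C₂ = 1.77·[1 − (8.3862·0.37569 − 15.172·0.58210)/(-6.7862)] = 1.77·0.16283 = 0.28820 mol/L.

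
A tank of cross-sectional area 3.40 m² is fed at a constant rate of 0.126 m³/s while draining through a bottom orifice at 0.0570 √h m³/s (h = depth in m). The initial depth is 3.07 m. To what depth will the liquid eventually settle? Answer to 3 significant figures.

Level balance: A dh/dt = 0.126 − 0.0570 √h. Setting dh/dt = 0:
Q_in = 0.0570 √h_ss ⇒ √h_ss = 0.126/0.0570 = 2.2105.
h_ss = 2.2105² = 4.8864 m. (Since h₀ = 3.07 m < h_ss, the level will rise toward this value.)

4.89 m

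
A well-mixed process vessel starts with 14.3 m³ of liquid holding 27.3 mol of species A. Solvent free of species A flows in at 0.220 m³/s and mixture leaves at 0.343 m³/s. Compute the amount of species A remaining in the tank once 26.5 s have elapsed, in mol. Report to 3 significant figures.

13.3 mol

Total volume: dV/dt = Q_in − Q_out = -0.12300 m³/s, so V(t) = 14.3 − 0.12300 t and V(26.5) = 11.040 m³.
Species balance (pure solvent in): dm/dt = −Q_out · m/V(t).
dm/m = −Q_out dt/(V₀ − 0.12300 t); integrating gives ln(m/m₀) = −(Q_out/(Q_in−Q_out)) ln(V/V₀).
m = m₀ (V₀/V)^(Q_out/(Q_in−Q_out)) = 27.3 × (14.3/11.040)^(-2.7886) = 13.270 mol.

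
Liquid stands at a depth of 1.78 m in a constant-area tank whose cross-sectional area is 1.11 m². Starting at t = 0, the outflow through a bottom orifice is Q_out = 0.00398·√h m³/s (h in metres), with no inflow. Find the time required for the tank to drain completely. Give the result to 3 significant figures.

With no inflow, A dh/dt = −0.00398 √h.
Separate and integrate: 2(√h − √h₀) = −(0.00398/A) t.
Set h = 0: 2√h₀ = (0.00398/A) t_empty ⇒ t_empty = 2A√h₀/0.00398.
t_empty = 2·1.11·√1.78/0.00398 = 2.2200·1.3342/0.00398 = 744.18 s.

744 s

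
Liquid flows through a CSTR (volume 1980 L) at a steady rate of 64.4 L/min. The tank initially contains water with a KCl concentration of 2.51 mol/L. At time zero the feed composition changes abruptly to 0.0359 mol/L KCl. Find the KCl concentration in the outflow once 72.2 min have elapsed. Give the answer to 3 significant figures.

0.272 mol/L

Species balance on the tank: V dC/dt = Q(C_in − C).
Time constant τ = V/Q = 1980/64.4 = 30.745 min.
Integrating: C(t) = C_in + (C₀ − C_in) e^(−t/τ).
C(72.2) = 0.0359 + (2.51 − 0.0359)·e^(−72.2/30.745) = 0.0359 + (2.4741)·0.095529 = 0.27225 mol/L.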